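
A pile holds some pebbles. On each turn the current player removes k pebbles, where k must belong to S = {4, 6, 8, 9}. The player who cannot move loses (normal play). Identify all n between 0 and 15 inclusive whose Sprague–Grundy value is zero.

n :  0  1  2  3  4  5  6  7  8  9 10 11 12 13 14 15
G :  0  0  0  0  1  1  1  1  2  2  2  2  3  0  0  0
P-positions are exactly the n with G(n) = 0.

0, 1, 2, 3, 13, 14, 15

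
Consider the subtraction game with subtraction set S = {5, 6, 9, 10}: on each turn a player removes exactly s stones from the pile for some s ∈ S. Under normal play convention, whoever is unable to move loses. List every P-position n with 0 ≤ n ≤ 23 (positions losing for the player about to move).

0, 1, 2, 3, 4, 15, 16, 17, 18, 19

n :  0  1  2  3  4  5  6  7  8  9 10 11 12 13 14 15 16 17 18 19 20 21 22 23
G :  0  0  0  0  0  1  1  1  1  1  2  2  2  2  2  0  0  0  0  0  1  1  1  1
P-positions are exactly the n with G(n) = 0.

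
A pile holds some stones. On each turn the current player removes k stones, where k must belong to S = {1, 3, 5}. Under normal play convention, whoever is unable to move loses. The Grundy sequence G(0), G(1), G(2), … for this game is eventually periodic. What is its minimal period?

2

n :  0  1  2  3  4  5  6  7  8  9 10 11 12 13 14
G :  0  1  0  1  0  1  0  1  0  1  0  1  0  1  0
G(n+2) = G(n) holds for n = 0,…,4 (a full window of length max(S) = 5), so the sequence is purely periodic with period 2.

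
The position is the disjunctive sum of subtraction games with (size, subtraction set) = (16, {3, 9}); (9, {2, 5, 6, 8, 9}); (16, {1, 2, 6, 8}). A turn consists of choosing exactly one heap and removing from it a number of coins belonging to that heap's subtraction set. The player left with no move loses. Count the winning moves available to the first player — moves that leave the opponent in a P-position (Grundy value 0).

Heap A, S = {3, 9}:
n :  0  1  2  3  4  5  6  7  8  9 10 11 12 13 14 15 16
G :  0  0  0  1  1  1  0  0  0  1  1  1  0  0  0  1  1
G_A(16) = 1.
Heap B, S = {2, 5, 6, 8, 9}:
G(0) = 0
G(1) = mex{} = 0
G(2) = mex{0} = 1
G(3) = mex{0} = 1
G(4) = mex{1} = 0
G(5) = mex{1,0} = 2
G(6) = mex{0,0,0} = 1
G(7) = mex{2,1,0} = 3
G(8) = mex{1,1,1,0} = 2
G(9) = mex{3,0,1,0,0} = 2
G_B(9) = 2.
Heap C, S = {1, 2, 6, 8}:
n :  0  1  2  3  4  5  6  7  8  9 10 11 12 13 14 15 16
G :  0  1  2  0  1  2  3  0  1  2  0  1  2  3  0  1  2
G_C(16) = 2.
Combined Grundy value = 1 ⊕ 2 ⊕ 2 = 1.
A winning move leaves total XOR = 0, i.e. changes one component's Grundy value g to g ⊕ X where X is the current total.
Heap A: need g' = 1⊕1 = 0. Options: 16−3→G=0, 16−9→G=0. Hits: 2.
Heap B: need g' = 2⊕1 = 3. Options: 9−2→G=3, 9−5→G=0, 9−6→G=1, 9−8→G=0, 9−9→G=0. Hits: 1.
Heap C: need g' = 2⊕1 = 3. Options: 16−1→G=1, 16−2→G=0, 16−6→G=0, 16−8→G=1. Hits: 0.

3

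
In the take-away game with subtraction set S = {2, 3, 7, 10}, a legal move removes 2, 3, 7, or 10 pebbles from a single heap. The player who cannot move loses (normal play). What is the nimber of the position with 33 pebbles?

n :  0  1  2  3  4  5  6  7  8  9 10 11 12 13 14 15 16 17 18 19 20 21 22 23 24 25 26 27 28 29 30 31 32 33
G :  0  0  1  1  2  0  0  1  1  2  2  3  3  4  0  2  1  3  0  0  1  1  4  0  2  1  3  0  2  1  3  0  0  1

1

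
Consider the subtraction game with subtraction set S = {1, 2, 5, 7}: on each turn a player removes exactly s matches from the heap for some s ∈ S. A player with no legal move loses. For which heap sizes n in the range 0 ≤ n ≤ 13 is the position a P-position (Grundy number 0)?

0, 3, 6, 9, 12

n :  0  1  2  3  4  5  6  7  8  9 10 11 12 13
G :  0  1  2  0  1  2  0  1  2  0  1  2  0  1
P-positions are exactly the n with G(n) = 0.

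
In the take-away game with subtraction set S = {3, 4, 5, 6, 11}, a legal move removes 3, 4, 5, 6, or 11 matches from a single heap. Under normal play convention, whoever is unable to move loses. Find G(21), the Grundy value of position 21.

G(0) = 0
G(1) = mex{} = 0
G(2) = mex{} = 0
G(3) = mex{0} = 1
G(4) = mex{0,0} = 1
G(5) = mex{0,0,0} = 1
G(6) = mex{1,0,0,0} = 2
G(7) = mex{1,1,0,0} = 2
G(8) = mex{1,1,1,0} = 2
G(9) = mex{2,1,1,1} = 0
G(10) = mex{2,2,1,1} = 0
G(11) = mex{2,2,2,1,0} = 3
G(12) = mex{0,2,2,2,0} = 1
G(13) = mex{0,0,2,2,0} = 1
G(14) = mex{3,0,0,2,1} = 4
G(15) = mex{1,3,0,0,1} = 2
G(16) = mex{1,1,3,0,1} = 2
G(17) = mex{4,1,1,3,2} = 0
G(18) = mex{2,4,1,1,2} = 0
G(19) = mex{2,2,4,1,2} = 0
G(20) = mex{0,2,2,4,0} = 1
G(21) = mex{0,0,2,2,0} = 1

1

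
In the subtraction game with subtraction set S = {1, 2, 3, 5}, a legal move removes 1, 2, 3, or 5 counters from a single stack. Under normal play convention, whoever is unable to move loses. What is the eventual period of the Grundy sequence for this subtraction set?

4

G(0) = 0
G(1) = mex{0} = 1
G(2) = mex{1,0} = 2
G(3) = mex{2,1,0} = 3
G(4) = mex{3,2,1} = 0
G(5) = mex{0,3,2,0} = 1
G(6) = mex{1,0,3,1} = 2
G(7) = mex{2,1,0,2} = 3
G(8) = mex{3,2,1,3} = 0
G(9) = mex{0,3,2,0} = 1
G(10) = mex{1,0,3,1} = 2
G(11) = mex{2,1,0,2} = 3
G(12) = mex{3,2,1,3} = 0
G(13) = mex{0,3,2,0} = 1
G(14) = mex{1,0,3,1} = 2
G(n+4) = G(n) holds for n = 0,…,4 (a full window of length max(S) = 5), so the sequence is purely periodic with period 4.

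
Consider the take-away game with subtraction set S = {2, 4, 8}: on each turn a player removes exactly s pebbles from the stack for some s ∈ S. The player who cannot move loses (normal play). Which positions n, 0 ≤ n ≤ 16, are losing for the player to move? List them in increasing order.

n :  0  1  2  3  4  5  6  7  8  9 10 11 12 13 14 15 16
G :  0  0  1  1  2  2  0  0  1  1  2  2  0  0  1  1  2
P-positions are exactly the n with G(n) = 0.

0, 1, 6, 7, 12, 13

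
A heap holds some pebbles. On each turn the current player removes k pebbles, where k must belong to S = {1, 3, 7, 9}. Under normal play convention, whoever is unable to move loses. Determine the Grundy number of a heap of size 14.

0

n :  0  1  2  3  4  5  6  7  8  9 10 11 12 13 14
G :  0  1  0  1  0  1  0  1  0  1  0  1  0  1  0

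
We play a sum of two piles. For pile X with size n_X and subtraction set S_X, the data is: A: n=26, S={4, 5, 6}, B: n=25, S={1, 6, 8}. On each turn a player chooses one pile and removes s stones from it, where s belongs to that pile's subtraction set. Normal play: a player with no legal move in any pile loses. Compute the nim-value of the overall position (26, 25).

Pile A, S = {4, 5, 6}:
n :  0  1  2  3  4  5  6  7  8  9 10 11 12 13 14 15 16 17 18 19 20 21 22 23 24 25 26
G :  0  0  0  0  1  1  1  1  2  2  0  0  0  0  1  1  1  1  2  2  0  0  0  0  1  1  1
G_A(26) = 1.
Pile B, S = {1, 6, 8}:
G(0) = 0
G(1) = mex{0} = 1
G(2) = mex{1} = 0
G(3) = mex{0} = 1
G(4) = mex{1} = 0
G(5) = mex{0} = 1
G(6) = mex{1,0} = 2
G(7) = mex{2,1} = 0
G(8) = mex{0,0,0} = 1
G(9) = mex{1,1,1} = 0
G(10) = mex{0,0,0} = 1
G(11) = mex{1,1,1} = 0
G(12) = mex{0,2,0} = 1
G(13) = mex{1,0,1} = 2
G(14) = mex{2,1,2} = 0
G(15) = mex{0,0,0} = 1
G(16) = mex{1,1,1} = 0
G(17) = mex{0,0,0} = 1
G(18) = mex{1,1,1} = 0
G(19) = mex{0,2,0} = 1
G(20) = mex{1,0,1} = 2
G(21) = mex{2,1,2} = 0
G(22) = mex{0,0,0} = 1
G(23) = mex{1,1,1} = 0
G(24) = mex{0,0,0} = 1
G(25) = mex{1,1,1} = 0
G_B(25) = 0.
Combined Grundy value = 1 ⊕ 0 = 1.

1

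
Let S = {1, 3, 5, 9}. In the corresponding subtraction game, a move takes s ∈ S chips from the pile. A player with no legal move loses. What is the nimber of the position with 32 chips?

0

n :  0  1  2  3  4  5  6  7  8  9 10 11 12 13 14 15 16 17 18 19 20 21 22 23 24 25 26 27 28 29 30 31 32
G :  0  1  0  1  0  1  0  1  0  1  0  1  0  1  0  1  0  1  0  1  0  1  0  1  0  1  0  1  0  1  0  1  0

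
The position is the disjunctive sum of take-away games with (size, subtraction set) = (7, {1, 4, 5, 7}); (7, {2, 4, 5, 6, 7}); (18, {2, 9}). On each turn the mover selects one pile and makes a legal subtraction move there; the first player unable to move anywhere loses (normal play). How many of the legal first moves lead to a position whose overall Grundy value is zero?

Pile A, S = {1, 4, 5, 7}:
n : 0 1 2 3 4 5 6 7
G : 0 1 0 1 2 3 2 3
G_A(7) = 3.
Pile B, S = {2, 4, 5, 6, 7}:
n : 0 1 2 3 4 5 6 7
G : 0 0 1 1 2 2 3 3
G_B(7) = 3.
Pile C, S = {2, 9}:
n :  0  1  2  3  4  5  6  7  8  9 10 11 12 13 14 15 16 17 18
G :  0  0  1  1  0  0  1  1  0  2  1  0  0  1  1  0  0  1  1
G_C(18) = 1.
Combined Grundy value = 3 ⊕ 3 ⊕ 1 = 1.
A winning move leaves total XOR = 0, i.e. changes one component's Grundy value g to g ⊕ X where X is the current total.
Pile A: need g' = 3⊕1 = 2. Options: 7−1→G=2, 7−4→G=1, 7−5→G=0, 7−7→G=0. Hits: 1.
Pile B: need g' = 3⊕1 = 2. Options: 7−2→G=2, 7−4→G=1, 7−5→G=1, 7−6→G=0, 7−7→G=0. Hits: 1.
Pile C: need g' = 1⊕1 = 0. Options: 18−2→G=0, 18−9→G=2. Hits: 1.

3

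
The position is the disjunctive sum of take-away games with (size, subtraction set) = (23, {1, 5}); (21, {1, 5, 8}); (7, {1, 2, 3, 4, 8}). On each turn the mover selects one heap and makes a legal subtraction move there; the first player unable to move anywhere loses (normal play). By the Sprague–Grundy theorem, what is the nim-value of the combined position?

1

Heap A, S = {1, 5}:
G(0) = 0
G(1) = mex{0} = 1
G(2) = mex{1} = 0
G(3) = mex{0} = 1
G(4) = mex{1} = 0
G(5) = mex{0,0} = 1
G(6) = mex{1,1} = 0
G(7) = mex{0,0} = 1
G(8) = mex{1,1} = 0
G(9) = mex{0,0} = 1
G(10) = mex{1,1} = 0
G(11) = mex{0,0} = 1
G(12) = mex{1,1} = 0
G(13) = mex{0,0} = 1
G(14) = mex{1,1} = 0
G(15) = mex{0,0} = 1
G(16) = mex{1,1} = 0
G(17) = mex{0,0} = 1
G(18) = mex{1,1} = 0
G(19) = mex{0,0} = 1
G(20) = mex{1,1} = 0
G(21) = mex{0,0} = 1
G(22) = mex{1,1} = 0
G(23) = mex{0,0} = 1
G_A(23) = 1.
Heap B, S = {1, 5, 8}:
n :  0  1  2  3  4  5  6  7  8  9 10 11 12 13 14 15 16 17 18 19 20 21
G :  0  1  0  1  0  1  0  1  2  3  2  3  2  0  1  0  1  0  1  0  1  2
G_B(21) = 2.
Heap C, S = {1, 2, 3, 4, 8}:
G(0) = 0
G(1) = mex{0} = 1
G(2) = mex{1,0} = 2
G(3) = mex{2,1,0} = 3
G(4) = mex{3,2,1,0} = 4
G(5) = mex{4,3,2,1} = 0
G(6) = mex{0,4,3,2} = 1
G(7) = mex{1,0,4,3} = 2
G_C(7) = 2.
Combined Grundy value = 1 ⊕ 2 ⊕ 2 = 1.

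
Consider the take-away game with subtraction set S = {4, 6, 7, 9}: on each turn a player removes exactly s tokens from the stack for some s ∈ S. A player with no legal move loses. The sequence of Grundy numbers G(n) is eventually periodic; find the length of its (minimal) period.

13

G(0) = 0
G(1) = mex{} = 0
G(2) = mex{} = 0
G(3) = mex{} = 0
G(4) = mex{0} = 1
G(5) = mex{0} = 1
G(6) = mex{0,0} = 1
G(7) = mex{0,0,0} = 1
G(8) = mex{1,0,0} = 2
G(9) = mex{1,0,0,0} = 2
G(10) = mex{1,1,0,0} = 2
G(11) = mex{1,1,1,0} = 2
G(12) = mex{2,1,1,0} = 3
G(13) = mex{2,1,1,1} = 0
G(14) = mex{2,2,1,1} = 0
G(15) = mex{2,2,2,1} = 0
G(16) = mex{3,2,2,1} = 0
G(17) = mex{0,2,2,2} = 1
G(18) = mex{0,3,2,2} = 1
G(19) = mex{0,0,3,2} = 1
G(20) = mex{0,0,0,2} = 1
G(21) = mex{1,0,0,3} = 2
G(22) = mex{1,0,0,0} = 2
G(23) = mex{1,1,0,0} = 2
G(24) = mex{1,1,1,0} = 2
G(25) = mex{2,1,1,0} = 3
G(26) = mex{2,1,1,1} = 0
G(27) = mex{2,2,1,1} = 0
G(n+13) = G(n) holds for n = 0,…,8 (a full window of length max(S) = 9), so the sequence is purely periodic with period 13.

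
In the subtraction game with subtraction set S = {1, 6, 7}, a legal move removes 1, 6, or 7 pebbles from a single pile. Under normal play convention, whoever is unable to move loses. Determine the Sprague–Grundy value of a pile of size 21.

3

G(0) = 0
G(1) = mex{0} = 1
G(2) = mex{1} = 0
G(3) = mex{0} = 1
G(4) = mex{1} = 0
G(5) = mex{0} = 1
G(6) = mex{1,0} = 2
G(7) = mex{2,1,0} = 3
G(8) = mex{3,0,1} = 2
G(9) = mex{2,1,0} = 3
G(10) = mex{3,0,1} = 2
G(11) = mex{2,1,0} = 3
G(12) = mex{3,2,1} = 0
G(13) = mex{0,3,2} = 1
G(14) = mex{1,2,3} = 0
G(15) = mex{0,3,2} = 1
G(16) = mex{1,2,3} = 0
G(17) = mex{0,3,2} = 1
G(18) = mex{1,0,3} = 2
G(19) = mex{2,1,0} = 3
G(20) = mex{3,0,1} = 2
G(21) = mex{2,1,0} = 3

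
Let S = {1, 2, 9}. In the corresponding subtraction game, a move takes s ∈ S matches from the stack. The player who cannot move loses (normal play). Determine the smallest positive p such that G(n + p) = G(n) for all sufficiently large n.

G(0) = 0
G(1) = mex{0} = 1
G(2) = mex{1,0} = 2
G(3) = mex{2,1} = 0
G(4) = mex{0,2} = 1
G(5) = mex{1,0} = 2
G(6) = mex{2,1} = 0
G(7) = mex{0,2} = 1
G(8) = mex{1,0} = 2
G(9) = mex{2,1,0} = 3
G(10) = mex{3,2,1} = 0
G(11) = mex{0,3,2} = 1
G(12) = mex{1,0,0} = 2
G(13) = mex{2,1,1} = 0
G(14) = mex{0,2,2} = 1
G(15) = mex{1,0,0} = 2
G(16) = mex{2,1,1} = 0
G(17) = mex{0,2,2} = 1
G(18) = mex{1,0,3} = 2
G(19) = mex{2,1,0} = 3
G(20) = mex{3,2,1} = 0
G(21) = mex{0,3,2} = 1
G(n+10) = G(n) holds for n = 0,…,8 (a full window of length max(S) = 9), so the sequence is purely periodic with period 10.

10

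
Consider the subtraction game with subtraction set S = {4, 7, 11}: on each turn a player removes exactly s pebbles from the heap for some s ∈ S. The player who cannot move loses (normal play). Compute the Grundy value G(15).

0

G(0) = 0
G(1) = mex{} = 0
G(2) = mex{} = 0
G(3) = mex{} = 0
G(4) = mex{0} = 1
G(5) = mex{0} = 1
G(6) = mex{0} = 1
G(7) = mex{0,0} = 1
G(8) = mex{1,0} = 2
G(9) = mex{1,0} = 2
G(10) = mex{1,0} = 2
G(11) = mex{1,1,0} = 2
G(12) = mex{2,1,0} = 3
G(13) = mex{2,1,0} = 3
G(14) = mex{2,1,0} = 3
G(15) = mex{2,2,1} = 0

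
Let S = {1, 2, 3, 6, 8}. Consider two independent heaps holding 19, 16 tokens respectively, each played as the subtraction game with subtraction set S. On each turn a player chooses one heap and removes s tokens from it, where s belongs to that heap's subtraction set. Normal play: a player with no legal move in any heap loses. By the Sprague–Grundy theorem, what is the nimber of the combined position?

2

All heaps use S = {1, 2, 3, 6, 8}:
G(0) = 0
G(1) = mex{0} = 1
G(2) = mex{1,0} = 2
G(3) = mex{2,1,0} = 3
G(4) = mex{3,2,1} = 0
G(5) = mex{0,3,2} = 1
G(6) = mex{1,0,3,0} = 2
G(7) = mex{2,1,0,1} = 3
G(8) = mex{3,2,1,2,0} = 4
G(9) = mex{4,3,2,3,1} = 0
G(10) = mex{0,4,3,0,2} = 1
G(11) = mex{1,0,4,1,3} = 2
G(12) = mex{2,1,0,2,0} = 3
G(13) = mex{3,2,1,3,1} = 0
G(14) = mex{0,3,2,4,2} = 1
G(15) = mex{1,0,3,0,3} = 2
G(16) = mex{2,1,0,1,4} = 3
G(17) = mex{3,2,1,2,0} = 4
G(18) = mex{4,3,2,3,1} = 0
G(19) = mex{0,4,3,0,2} = 1
Heap A: G(19) = 1.
Heap B: G(16) = 3.
Combined Grundy value = 1 ⊕ 3 = 2.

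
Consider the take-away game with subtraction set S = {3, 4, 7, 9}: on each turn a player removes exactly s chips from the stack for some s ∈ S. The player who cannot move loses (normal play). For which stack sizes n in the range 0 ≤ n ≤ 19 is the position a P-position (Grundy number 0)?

G(0) = 0
G(1) = mex{} = 0
G(2) = mex{} = 0
G(3) = mex{0} = 1
G(4) = mex{0,0} = 1
G(5) = mex{0,0} = 1
G(6) = mex{1,0} = 2
G(7) = mex{1,1,0} = 2
G(8) = mex{1,1,0} = 2
G(9) = mex{2,1,0,0} = 3
G(10) = mex{2,2,1,0} = 3
G(11) = mex{2,2,1,0} = 3
G(12) = mex{3,2,1,1} = 0
G(13) = mex{3,3,2,1} = 0
G(14) = mex{3,3,2,1} = 0
G(15) = mex{0,3,2,2} = 1
G(16) = mex{0,0,3,2} = 1
G(17) = mex{0,0,3,2} = 1
G(18) = mex{1,0,3,3} = 2
G(19) = mex{1,1,0,3} = 2
P-positions are exactly the n with G(n) = 0.

0, 1, 2, 12, 13, 14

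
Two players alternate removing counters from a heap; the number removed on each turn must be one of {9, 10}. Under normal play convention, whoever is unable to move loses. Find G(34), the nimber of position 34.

1

n :  0  1  2  3  4  5  6  7  8  9 10 11 12 13 14 15 16 17 18 19 20 21 22 23 24 25 26 27 28 29 30 31 32 33 34
G :  0  0  0  0  0  0  0  0  0  1  1  1  1  1  1  1  1  1  2  0  0  0  0  0  0  0  0  0  1  1  1  1  1  1  1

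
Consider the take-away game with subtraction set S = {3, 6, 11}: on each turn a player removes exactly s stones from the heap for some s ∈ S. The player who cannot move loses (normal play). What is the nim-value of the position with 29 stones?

2

G(0) = 0
G(1) = mex{} = 0
G(2) = mex{} = 0
G(3) = mex{0} = 1
G(4) = mex{0} = 1
G(5) = mex{0} = 1
G(6) = mex{1,0} = 2
G(7) = mex{1,0} = 2
G(8) = mex{1,0} = 2
G(9) = mex{2,1} = 0
G(10) = mex{2,1} = 0
G(11) = mex{2,1,0} = 3
G(12) = mex{0,2,0} = 1
G(13) = mex{0,2,0} = 1
G(14) = mex{3,2,1} = 0
G(15) = mex{1,0,1} = 2
G(16) = mex{1,0,1} = 2
G(17) = mex{0,3,2} = 1
G(18) = mex{2,1,2} = 0
G(19) = mex{2,1,2} = 0
G(20) = mex{1,0,0} = 2
G(21) = mex{0,2,0} = 1
G(22) = mex{0,2,3} = 1
G(23) = mex{2,1,1} = 0
G(24) = mex{1,0,1} = 2
G(25) = mex{1,0,0} = 2
G(26) = mex{0,2,2} = 1
G(27) = mex{2,1,2} = 0
G(28) = mex{2,1,1} = 0
G(29) = mex{1,0,0} = 2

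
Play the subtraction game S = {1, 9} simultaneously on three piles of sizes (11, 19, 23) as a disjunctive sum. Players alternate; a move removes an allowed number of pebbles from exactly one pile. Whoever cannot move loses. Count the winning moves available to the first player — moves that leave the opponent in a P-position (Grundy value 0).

All piles use S = {1, 9}:
n :  0  1  2  3  4  5  6  7  8  9 10 11 12 13 14 15 16 17 18 19 20 21 22 23
G :  0  1  0  1  0  1  0  1  0  1  0  1  0  1  0  1  0  1  0  1  0  1  0  1
Pile A: G(11) = 1.
Pile B: G(19) = 1.
Pile C: G(23) = 1.
Combined Grundy value = 1 ⊕ 1 ⊕ 1 = 1.
A winning move leaves total XOR = 0, i.e. changes one component's Grundy value g to g ⊕ X where X is the current total.
Pile A: need g' = 1⊕1 = 0. Options: 11−1→G=0, 11−9→G=0. Hits: 2.
Pile B: need g' = 1⊕1 = 0. Options: 19−1→G=0, 19−9→G=0. Hits: 2.
Pile C: need g' = 1⊕1 = 0. Options: 23−1→G=0, 23−9→G=0. Hits: 2.

6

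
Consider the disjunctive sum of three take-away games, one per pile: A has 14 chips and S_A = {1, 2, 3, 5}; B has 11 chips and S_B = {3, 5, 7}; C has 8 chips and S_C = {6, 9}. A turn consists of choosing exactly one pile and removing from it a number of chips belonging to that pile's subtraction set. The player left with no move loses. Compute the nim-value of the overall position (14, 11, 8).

Pile A, S = {1, 2, 3, 5}:
n :  0  1  2  3  4  5  6  7  8  9 10 11 12 13 14
G :  0  1  2  3  0  1  2  3  0  1  2  3  0  1  2
G_A(14) = 2.
Pile B, S = {3, 5, 7}:
n :  0  1  2  3  4  5  6  7  8  9 10 11
G :  0  0  0  1  1  1  2  2  2  3  0  0
G_B(11) = 0.
Pile C, S = {6, 9}:
n : 0 1 2 3 4 5 6 7 8
G : 0 0 0 0 0 0 1 1 1
G_C(8) = 1.
Combined Grundy value = 2 ⊕ 0 ⊕ 1 = 3.

3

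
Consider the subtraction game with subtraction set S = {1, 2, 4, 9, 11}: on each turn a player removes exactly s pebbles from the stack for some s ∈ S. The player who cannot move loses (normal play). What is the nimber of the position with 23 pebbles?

n :  0  1  2  3  4  5  6  7  8  9 10 11 12 13 14 15 16 17 18 19 20 21 22 23
G :  0  1  2  0  1  2  0  1  2  3  4  5  3  0  1  2  0  1  2  0  1  2  3  4

4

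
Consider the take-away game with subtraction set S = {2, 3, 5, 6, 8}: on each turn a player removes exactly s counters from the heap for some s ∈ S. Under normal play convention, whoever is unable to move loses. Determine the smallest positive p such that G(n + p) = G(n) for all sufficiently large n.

G(0) = 0
G(1) = mex{} = 0
G(2) = mex{0} = 1
G(3) = mex{0,0} = 1
G(4) = mex{1,0} = 2
G(5) = mex{1,1,0} = 2
G(6) = mex{2,1,0,0} = 3
G(7) = mex{2,2,1,0} = 3
G(8) = mex{3,2,1,1,0} = 4
G(9) = mex{3,3,2,1,0} = 4
G(10) = mex{4,3,2,2,1} = 0
G(11) = mex{4,4,3,2,1} = 0
G(12) = mex{0,4,3,3,2} = 1
G(13) = mex{0,0,4,3,2} = 1
G(14) = mex{1,0,4,4,3} = 2
G(15) = mex{1,1,0,4,3} = 2
G(16) = mex{2,1,0,0,4} = 3
G(17) = mex{2,2,1,0,4} = 3
G(18) = mex{3,2,1,1,0} = 4
G(19) = mex{3,3,2,1,0} = 4
G(20) = mex{4,3,2,2,1} = 0
G(21) = mex{4,4,3,2,1} = 0
G(n+10) = G(n) holds for n = 0,…,7 (a full window of length max(S) = 8), so the sequence is purely periodic with period 10.

10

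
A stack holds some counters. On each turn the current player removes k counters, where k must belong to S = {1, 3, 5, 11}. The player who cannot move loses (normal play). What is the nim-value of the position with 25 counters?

1

n :  0  1  2  3  4  5  6  7  8  9 10 11 12 13 14 15 16 17 18 19 20 21 22 23 24 25
G :  0  1  0  1  0  1  0  1  0  1  0  1  0  1  0  1  0  1  0  1  0  1  0  1  0  1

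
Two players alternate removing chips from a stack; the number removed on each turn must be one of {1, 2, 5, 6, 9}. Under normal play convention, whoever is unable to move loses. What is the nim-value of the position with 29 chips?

1

n :  0  1  2  3  4  5  6  7  8  9 10 11 12 13 14 15 16 17 18 19 20 21 22 23 24 25 26 27 28 29
G :  0  1  2  0  1  2  3  0  1  2  0  1  2  3  0  1  2  0  1  2  3  0  1  2  0  1  2  3  0  1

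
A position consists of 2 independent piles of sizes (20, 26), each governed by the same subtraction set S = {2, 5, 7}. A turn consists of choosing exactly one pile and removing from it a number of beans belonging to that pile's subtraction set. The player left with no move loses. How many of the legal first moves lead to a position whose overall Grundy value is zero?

All piles use S = {2, 5, 7}:
G(0) = 0
G(1) = mex{} = 0
G(2) = mex{0} = 1
G(3) = mex{0} = 1
G(4) = mex{1} = 0
G(5) = mex{1,0} = 2
G(6) = mex{0,0} = 1
G(7) = mex{2,1,0} = 3
G(8) = mex{1,1,0} = 2
G(9) = mex{3,0,1} = 2
G(10) = mex{2,2,1} = 0
G(11) = mex{2,1,0} = 3
G(12) = mex{0,3,2} = 1
G(13) = mex{3,2,1} = 0
G(14) = mex{1,2,3} = 0
G(15) = mex{0,0,2} = 1
G(16) = mex{0,3,2} = 1
G(17) = mex{1,1,0} = 2
G(18) = mex{1,0,3} = 2
G(19) = mex{2,0,1} = 3
G(20) = mex{2,1,0} = 3
G(21) = mex{3,1,0} = 2
G(22) = mex{3,2,1} = 0
G(23) = mex{2,2,1} = 0
G(24) = mex{0,3,2} = 1
G(25) = mex{0,3,2} = 1
G(26) = mex{1,2,3} = 0
Pile A: G(20) = 3.
Pile B: G(26) = 0.
Combined Grundy value = 3 ⊕ 0 = 3.
A winning move leaves total XOR = 0, i.e. changes one component's Grundy value g to g ⊕ X where X is the current total.
Pile A: need g' = 3⊕3 = 0. Options: 20−2→G=2, 20−5→G=1, 20−7→G=0. Hits: 1.
Pile B: need g' = 0⊕3 = 3. Options: 26−2→G=1, 26−5→G=2, 26−7→G=3. Hits: 1.

2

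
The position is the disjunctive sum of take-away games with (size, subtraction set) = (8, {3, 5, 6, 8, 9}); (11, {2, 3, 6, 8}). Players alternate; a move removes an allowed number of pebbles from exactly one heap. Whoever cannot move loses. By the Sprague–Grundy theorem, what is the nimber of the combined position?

Heap A, S = {3, 5, 6, 8, 9}:
n : 0 1 2 3 4 5 6 7 8
G : 0 0 0 1 1 1 2 2 2
G_A(8) = 2.
Heap B, S = {2, 3, 6, 8}:
G(0) = 0
G(1) = mex{} = 0
G(2) = mex{0} = 1
G(3) = mex{0,0} = 1
G(4) = mex{1,0} = 2
G(5) = mex{1,1} = 0
G(6) = mex{2,1,0} = 3
G(7) = mex{0,2,0} = 1
G(8) = mex{3,0,1,0} = 2
G(9) = mex{1,3,1,0} = 2
G(10) = mex{2,1,2,1} = 0
G(11) = mex{2,2,0,1} = 3
G_B(11) = 3.
Combined Grundy value = 2 ⊕ 3 = 1.

1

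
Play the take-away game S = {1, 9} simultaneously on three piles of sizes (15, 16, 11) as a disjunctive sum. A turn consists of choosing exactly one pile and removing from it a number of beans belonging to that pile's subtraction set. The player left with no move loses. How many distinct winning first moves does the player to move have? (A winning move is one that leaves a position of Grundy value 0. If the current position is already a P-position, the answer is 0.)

0

All piles use S = {1, 9}:
n :  0  1  2  3  4  5  6  7  8  9 10 11 12 13 14 15 16
G :  0  1  0  1  0  1  0  1  0  1  0  1  0  1  0  1  0
Pile A: G(15) = 1.
Pile B: G(16) = 0.
Pile C: G(11) = 1.
Combined Grundy value = 1 ⊕ 0 ⊕ 1 = 0.
A winning move leaves total XOR = 0, i.e. changes one component's Grundy value g to g ⊕ X where X is the current total.
Pile A: target g' = 1⊕0 = 1, but every legal move changes the Grundy value (mex property), so 0 moves.
Pile B: target g' = 0⊕0 = 0, but every legal move changes the Grundy value (mex property), so 0 moves.
Pile C: target g' = 1⊕0 = 1, but every legal move changes the Grundy value (mex property), so 0 moves.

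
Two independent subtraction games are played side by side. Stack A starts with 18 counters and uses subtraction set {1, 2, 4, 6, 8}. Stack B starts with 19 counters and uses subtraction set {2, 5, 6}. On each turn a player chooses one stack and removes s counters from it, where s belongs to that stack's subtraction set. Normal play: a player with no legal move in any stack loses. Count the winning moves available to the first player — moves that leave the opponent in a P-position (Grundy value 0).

Stack A, S = {1, 2, 4, 6, 8}:
G(0) = 0
G(1) = mex{0} = 1
G(2) = mex{1,0} = 2
G(3) = mex{2,1} = 0
G(4) = mex{0,2,0} = 1
G(5) = mex{1,0,1} = 2
G(6) = mex{2,1,2,0} = 3
G(7) = mex{3,2,0,1} = 4
G(8) = mex{4,3,1,2,0} = 5
G(9) = mex{5,4,2,0,1} = 3
G(10) = mex{3,5,3,1,2} = 0
G(11) = mex{0,3,4,2,0} = 1
G(12) = mex{1,0,5,3,1} = 2
G(13) = mex{2,1,3,4,2} = 0
G(14) = mex{0,2,0,5,3} = 1
G(15) = mex{1,0,1,3,4} = 2
G(16) = mex{2,1,2,0,5} = 3
G(17) = mex{3,2,0,1,3} = 4
G(18) = mex{4,3,1,2,0} = 5
G_A(18) = 5.
Stack B, S = {2, 5, 6}:
G(0) = 0
G(1) = mex{} = 0
G(2) = mex{0} = 1
G(3) = mex{0} = 1
G(4) = mex{1} = 0
G(5) = mex{1,0} = 2
G(6) = mex{0,0,0} = 1
G(7) = mex{2,1,0} = 3
G(8) = mex{1,1,1} = 0
G(9) = mex{3,0,1} = 2
G(10) = mex{0,2,0} = 1
G(11) = mex{2,1,2} = 0
G(12) = mex{1,3,1} = 0
G(13) = mex{0,0,3} = 1
G(14) = mex{0,2,0} = 1
G(15) = mex{1,1,2} = 0
G(16) = mex{1,0,1} = 2
G(17) = mex{0,0,0} = 1
G(18) = mex{2,1,0} = 3
G(19) = mex{1,1,1} = 0
G_B(19) = 0.
Combined Grundy value = 5 ⊕ 0 = 5.
A winning move leaves total XOR = 0, i.e. changes one component's Grundy value g to g ⊕ X where X is the current total.
Stack A: need g' = 5⊕5 = 0. Options: 18−1→G=4, 18−2→G=3, 18−4→G=1, 18−6→G=2, 18−8→G=0. Hits: 1.
Stack B: need g' = 0⊕5 = 5. Options: 19−2→G=1, 19−5→G=1, 19−6→G=1. Hits: 0.

1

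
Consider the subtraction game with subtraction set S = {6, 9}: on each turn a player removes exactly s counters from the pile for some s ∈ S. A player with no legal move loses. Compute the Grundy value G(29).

2

n :  0  1  2  3  4  5  6  7  8  9 10 11 12 13 14 15 16 17 18 19 20 21 22 23 24 25 26 27 28 29
G :  0  0  0  0  0  0  1  1  1  1  1  1  2  2  2  0  0  0  0  0  0  1  1  1  1  1  1  2  2  2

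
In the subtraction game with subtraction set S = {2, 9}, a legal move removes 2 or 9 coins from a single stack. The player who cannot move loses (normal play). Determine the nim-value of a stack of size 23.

0

G(0) = 0
G(1) = mex{} = 0
G(2) = mex{0} = 1
G(3) = mex{0} = 1
G(4) = mex{1} = 0
G(5) = mex{1} = 0
G(6) = mex{0} = 1
G(7) = mex{0} = 1
G(8) = mex{1} = 0
G(9) = mex{1,0} = 2
G(10) = mex{0,0} = 1
G(11) = mex{2,1} = 0
G(12) = mex{1,1} = 0
G(13) = mex{0,0} = 1
G(14) = mex{0,0} = 1
G(15) = mex{1,1} = 0
G(16) = mex{1,1} = 0
G(17) = mex{0,0} = 1
G(18) = mex{0,2} = 1
G(19) = mex{1,1} = 0
G(20) = mex{1,0} = 2
G(21) = mex{0,0} = 1
G(22) = mex{2,1} = 0
G(23) = mex{1,1} = 0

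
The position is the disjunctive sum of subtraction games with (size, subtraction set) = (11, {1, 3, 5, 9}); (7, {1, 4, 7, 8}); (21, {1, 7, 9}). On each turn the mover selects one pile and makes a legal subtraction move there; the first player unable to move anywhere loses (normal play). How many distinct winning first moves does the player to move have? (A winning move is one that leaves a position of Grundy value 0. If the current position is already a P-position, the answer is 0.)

Pile A, S = {1, 3, 5, 9}:
G(0) = 0
G(1) = mex{0} = 1
G(2) = mex{1} = 0
G(3) = mex{0,0} = 1
G(4) = mex{1,1} = 0
G(5) = mex{0,0,0} = 1
G(6) = mex{1,1,1} = 0
G(7) = mex{0,0,0} = 1
G(8) = mex{1,1,1} = 0
G(9) = mex{0,0,0,0} = 1
G(10) = mex{1,1,1,1} = 0
G(11) = mex{0,0,0,0} = 1
G_A(11) = 1.
Pile B, S = {1, 4, 7, 8}:
n : 0 1 2 3 4 5 6 7
G : 0 1 0 1 2 0 1 2
G_B(7) = 2.
Pile C, S = {1, 7, 9}:
n :  0  1  2  3  4  5  6  7  8  9 10 11 12 13 14 15 16 17 18 19 20 21
G :  0  1  0  1  0  1  0  1  0  1  0  1  0  1  0  1  0  1  0  1  0  1
G_C(21) = 1.
Combined Grundy value = 1 ⊕ 2 ⊕ 1 = 2.
A winning move leaves total XOR = 0, i.e. changes one component's Grundy value g to g ⊕ X where X is the current total.
Pile A: need g' = 1⊕2 = 3. Options: 11−1→G=0, 11−3→G=0, 11−5→G=0, 11−9→G=0. Hits: 0.
Pile B: need g' = 2⊕2 = 0. Options: 7−1→G=1, 7−4→G=1, 7−7→G=0. Hits: 1.
Pile C: need g' = 1⊕2 = 3. Options: 21−1→G=0, 21−7→G=0, 21−9→G=0. Hits: 0.

1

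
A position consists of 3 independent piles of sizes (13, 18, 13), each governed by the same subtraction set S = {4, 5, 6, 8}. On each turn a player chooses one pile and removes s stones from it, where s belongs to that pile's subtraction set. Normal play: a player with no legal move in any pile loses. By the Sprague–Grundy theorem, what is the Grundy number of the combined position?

All piles use S = {4, 5, 6, 8}:
G(0) = 0
G(1) = mex{} = 0
G(2) = mex{} = 0
G(3) = mex{} = 0
G(4) = mex{0} = 1
G(5) = mex{0,0} = 1
G(6) = mex{0,0,0} = 1
G(7) = mex{0,0,0} = 1
G(8) = mex{1,0,0,0} = 2
G(9) = mex{1,1,0,0} = 2
G(10) = mex{1,1,1,0} = 2
G(11) = mex{1,1,1,0} = 2
G(12) = mex{2,1,1,1} = 0
G(13) = mex{2,2,1,1} = 0
G(14) = mex{2,2,2,1} = 0
G(15) = mex{2,2,2,1} = 0
G(16) = mex{0,2,2,2} = 1
G(17) = mex{0,0,2,2} = 1
G(18) = mex{0,0,0,2} = 1
Pile A: G(13) = 0.
Pile B: G(18) = 1.
Pile C: G(13) = 0.
Combined Grundy value = 0 ⊕ 1 ⊕ 0 = 1.

1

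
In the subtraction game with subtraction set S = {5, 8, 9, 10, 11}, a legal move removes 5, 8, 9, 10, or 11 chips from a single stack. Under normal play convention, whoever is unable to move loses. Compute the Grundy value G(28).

G(0) = 0
G(1) = mex{} = 0
G(2) = mex{} = 0
G(3) = mex{} = 0
G(4) = mex{} = 0
G(5) = mex{0} = 1
G(6) = mex{0} = 1
G(7) = mex{0} = 1
G(8) = mex{0,0} = 1
G(9) = mex{0,0,0} = 1
G(10) = mex{1,0,0,0} = 2
G(11) = mex{1,0,0,0,0} = 2
G(12) = mex{1,0,0,0,0} = 2
G(13) = mex{1,1,0,0,0} = 2
G(14) = mex{1,1,1,0,0} = 2
G(15) = mex{2,1,1,1,0} = 3
G(16) = mex{2,1,1,1,1} = 0
G(17) = mex{2,1,1,1,1} = 0
G(18) = mex{2,2,1,1,1} = 0
G(19) = mex{2,2,2,1,1} = 0
G(20) = mex{3,2,2,2,1} = 0
G(21) = mex{0,2,2,2,2} = 1
G(22) = mex{0,2,2,2,2} = 1
G(23) = mex{0,3,2,2,2} = 1
G(24) = mex{0,0,3,2,2} = 1
G(25) = mex{0,0,0,3,2} = 1
G(26) = mex{1,0,0,0,3} = 2
G(27) = mex{1,0,0,0,0} = 2
G(28) = mex{1,0,0,0,0} = 2

2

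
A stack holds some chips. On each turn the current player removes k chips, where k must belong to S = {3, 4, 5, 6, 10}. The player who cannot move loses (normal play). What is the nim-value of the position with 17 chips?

n :  0  1  2  3  4  5  6  7  8  9 10 11 12 13 14 15 16 17
G :  0  0  0  1  1  1  2  2  2  0  3  3  1  4  4  2  0  0

0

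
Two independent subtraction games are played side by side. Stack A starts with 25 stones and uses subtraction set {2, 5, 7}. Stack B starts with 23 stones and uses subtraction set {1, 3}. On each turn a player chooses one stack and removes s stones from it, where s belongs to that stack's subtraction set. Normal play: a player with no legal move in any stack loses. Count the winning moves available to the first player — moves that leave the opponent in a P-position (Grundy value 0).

Stack A, S = {2, 5, 7}:
n :  0  1  2  3  4  5  6  7  8  9 10 11 12 13 14 15 16 17 18 19 20 21 22 23 24 25
G :  0  0  1  1  0  2  1  3  2  2  0  3  1  0  0  1  1  2  2  3  3  2  0  0  1  1
G_A(25) = 1.
Stack B, S = {1, 3}:
n :  0  1  2  3  4  5  6  7  8  9 10 11 12 13 14 15 16 17 18 19 20 21 22 23
G :  0  1  0  1  0  1  0  1  0  1  0  1  0  1  0  1  0  1  0  1  0  1  0  1
G_B(23) = 1.
Combined Grundy value = 1 ⊕ 1 = 0.
A winning move leaves total XOR = 0, i.e. changes one component's Grundy value g to g ⊕ X where X is the current total.
Stack A: target g' = 1⊕0 = 1, but every legal move changes the Grundy value (mex property), so 0 moves.
Stack B: target g' = 1⊕0 = 1, but every legal move changes the Grundy value (mex property), so 0 moves.

0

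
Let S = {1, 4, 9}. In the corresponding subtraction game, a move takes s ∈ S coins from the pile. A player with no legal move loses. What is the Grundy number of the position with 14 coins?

2

n :  0  1  2  3  4  5  6  7  8  9 10 11 12 13 14
G :  0  1  0  1  2  0  1  0  1  2  0  1  0  1  2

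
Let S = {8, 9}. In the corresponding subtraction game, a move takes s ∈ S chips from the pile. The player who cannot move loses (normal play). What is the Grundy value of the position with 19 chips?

G(0) = 0
G(1) = mex{} = 0
G(2) = mex{} = 0
G(3) = mex{} = 0
G(4) = mex{} = 0
G(5) = mex{} = 0
G(6) = mex{} = 0
G(7) = mex{} = 0
G(8) = mex{0} = 1
G(9) = mex{0,0} = 1
G(10) = mex{0,0} = 1
G(11) = mex{0,0} = 1
G(12) = mex{0,0} = 1
G(13) = mex{0,0} = 1
G(14) = mex{0,0} = 1
G(15) = mex{0,0} = 1
G(16) = mex{1,0} = 2
G(17) = mex{1,1} = 0
G(18) = mex{1,1} = 0
G(19) = mex{1,1} = 0

0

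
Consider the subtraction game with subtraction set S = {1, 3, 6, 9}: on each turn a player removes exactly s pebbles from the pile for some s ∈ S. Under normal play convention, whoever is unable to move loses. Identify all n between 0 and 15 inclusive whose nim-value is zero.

G(0) = 0
G(1) = mex{0} = 1
G(2) = mex{1} = 0
G(3) = mex{0,0} = 1
G(4) = mex{1,1} = 0
G(5) = mex{0,0} = 1
G(6) = mex{1,1,0} = 2
G(7) = mex{2,0,1} = 3
G(8) = mex{3,1,0} = 2
G(9) = mex{2,2,1,0} = 3
G(10) = mex{3,3,0,1} = 2
G(11) = mex{2,2,1,0} = 3
G(12) = mex{3,3,2,1} = 0
G(13) = mex{0,2,3,0} = 1
G(14) = mex{1,3,2,1} = 0
G(15) = mex{0,0,3,2} = 1
P-positions are exactly the n with G(n) = 0.

0, 2, 4, 12, 14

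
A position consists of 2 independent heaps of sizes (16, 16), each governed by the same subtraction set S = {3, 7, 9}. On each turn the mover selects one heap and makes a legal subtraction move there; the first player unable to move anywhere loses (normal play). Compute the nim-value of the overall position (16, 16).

All heaps use S = {3, 7, 9}:
n :  0  1  2  3  4  5  6  7  8  9 10 11 12 13 14 15 16
G :  0  0  0  1  1  1  0  2  2  1  3  3  0  2  0  1  0
Heap A: G(16) = 0.
Heap B: G(16) = 0.
Combined Grundy value = 0 ⊕ 0 = 0.

0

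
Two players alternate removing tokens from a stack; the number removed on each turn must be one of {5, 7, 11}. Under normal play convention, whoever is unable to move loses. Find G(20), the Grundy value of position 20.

n :  0  1  2  3  4  5  6  7  8  9 10 11 12 13 14 15 16 17 18 19 20
G :  0  0  0  0  0  1  1  1  1  1  2  2  2  2  2  3  0  0  0  0  0

0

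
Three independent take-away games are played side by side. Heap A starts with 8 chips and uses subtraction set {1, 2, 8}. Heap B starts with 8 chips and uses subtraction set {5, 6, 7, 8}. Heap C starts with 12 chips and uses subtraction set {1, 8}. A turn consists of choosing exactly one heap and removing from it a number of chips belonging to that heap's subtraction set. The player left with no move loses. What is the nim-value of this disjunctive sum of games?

Heap A, S = {1, 2, 8}:
n : 0 1 2 3 4 5 6 7 8
G : 0 1 2 0 1 2 0 1 2
G_A(8) = 2.
Heap B, S = {5, 6, 7, 8}:
G(0) = 0
G(1) = mex{} = 0
G(2) = mex{} = 0
G(3) = mex{} = 0
G(4) = mex{} = 0
G(5) = mex{0} = 1
G(6) = mex{0,0} = 1
G(7) = mex{0,0,0} = 1
G(8) = mex{0,0,0,0} = 1
G_B(8) = 1.
Heap C, S = {1, 8}:
n :  0  1  2  3  4  5  6  7  8  9 10 11 12
G :  0  1  0  1  0  1  0  1  2  0  1  0  1
G_C(12) = 1.
Combined Grundy value = 2 ⊕ 1 ⊕ 1 = 2.

2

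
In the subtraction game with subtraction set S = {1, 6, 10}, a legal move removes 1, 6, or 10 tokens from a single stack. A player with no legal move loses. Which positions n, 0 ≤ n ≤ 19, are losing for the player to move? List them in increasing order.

0, 2, 4, 7, 9, 11, 16, 18

n :  0  1  2  3  4  5  6  7  8  9 10 11 12 13 14 15 16 17 18 19
G :  0  1  0  1  0  1  2  0  1  0  1  0  1  2  3  2  0  1  0  1
P-positions are exactly the n with G(n) = 0.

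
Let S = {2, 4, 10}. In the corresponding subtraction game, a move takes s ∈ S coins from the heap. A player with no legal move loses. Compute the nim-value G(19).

0

G(0) = 0
G(1) = mex{} = 0
G(2) = mex{0} = 1
G(3) = mex{0} = 1
G(4) = mex{1,0} = 2
G(5) = mex{1,0} = 2
G(6) = mex{2,1} = 0
G(7) = mex{2,1} = 0
G(8) = mex{0,2} = 1
G(9) = mex{0,2} = 1
G(10) = mex{1,0,0} = 2
G(11) = mex{1,0,0} = 2
G(12) = mex{2,1,1} = 0
G(13) = mex{2,1,1} = 0
G(14) = mex{0,2,2} = 1
G(15) = mex{0,2,2} = 1
G(16) = mex{1,0,0} = 2
G(17) = mex{1,0,0} = 2
G(18) = mex{2,1,1} = 0
G(19) = mex{2,1,1} = 0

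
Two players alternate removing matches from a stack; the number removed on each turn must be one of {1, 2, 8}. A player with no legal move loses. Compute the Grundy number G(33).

n :  0  1  2  3  4  5  6  7  8  9 10 11 12 13 14 15 16 17 18 19 20 21 22 23 24 25 26 27 28 29 30 31 32 33
G :  0  1  2  0  1  2  0  1  2  0  1  2  0  1  2  0  1  2  0  1  2  0  1  2  0  1  2  0  1  2  0  1  2  0

0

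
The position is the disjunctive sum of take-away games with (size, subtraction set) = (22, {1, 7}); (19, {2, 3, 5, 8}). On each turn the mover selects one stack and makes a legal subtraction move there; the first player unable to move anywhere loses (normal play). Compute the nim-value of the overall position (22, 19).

1

Stack A, S = {1, 7}:
G(0) = 0
G(1) = mex{0} = 1
G(2) = mex{1} = 0
G(3) = mex{0} = 1
G(4) = mex{1} = 0
G(5) = mex{0} = 1
G(6) = mex{1} = 0
G(7) = mex{0,0} = 1
G(8) = mex{1,1} = 0
G(9) = mex{0,0} = 1
G(10) = mex{1,1} = 0
G(11) = mex{0,0} = 1
G(12) = mex{1,1} = 0
G(13) = mex{0,0} = 1
G(14) = mex{1,1} = 0
G(15) = mex{0,0} = 1
G(16) = mex{1,1} = 0
G(17) = mex{0,0} = 1
G(18) = mex{1,1} = 0
G(19) = mex{0,0} = 1
G(20) = mex{1,1} = 0
G(21) = mex{0,0} = 1
G(22) = mex{1,1} = 0
G_A(22) = 0.
Stack B, S = {2, 3, 5, 8}:
n :  0  1  2  3  4  5  6  7  8  9 10 11 12 13 14 15 16 17 18 19
G :  0  0  1  1  2  2  3  0  4  1  3  0  4  1  2  2  3  0  0  1
G_B(19) = 1.
Combined Grundy value = 0 ⊕ 1 = 1.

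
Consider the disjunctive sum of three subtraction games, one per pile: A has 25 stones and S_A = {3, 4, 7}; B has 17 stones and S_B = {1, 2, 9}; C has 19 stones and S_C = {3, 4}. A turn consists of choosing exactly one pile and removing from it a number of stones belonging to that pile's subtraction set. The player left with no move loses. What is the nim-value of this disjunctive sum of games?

Pile A, S = {3, 4, 7}:
G(0) = 0
G(1) = mex{} = 0
G(2) = mex{} = 0
G(3) = mex{0} = 1
G(4) = mex{0,0} = 1
G(5) = mex{0,0} = 1
G(6) = mex{1,0} = 2
G(7) = mex{1,1,0} = 2
G(8) = mex{1,1,0} = 2
G(9) = mex{2,1,0} = 3
G(10) = mex{2,2,1} = 0
G(11) = mex{2,2,1} = 0
G(12) = mex{3,2,1} = 0
G(13) = mex{0,3,2} = 1
G(14) = mex{0,0,2} = 1
G(15) = mex{0,0,2} = 1
G(16) = mex{1,0,3} = 2
G(17) = mex{1,1,0} = 2
G(18) = mex{1,1,0} = 2
G(19) = mex{2,1,0} = 3
G(20) = mex{2,2,1} = 0
G(21) = mex{2,2,1} = 0
G(22) = mex{3,2,1} = 0
G(23) = mex{0,3,2} = 1
G(24) = mex{0,0,2} = 1
G(25) = mex{0,0,2} = 1
G_A(25) = 1.
Pile B, S = {1, 2, 9}:
n :  0  1  2  3  4  5  6  7  8  9 10 11 12 13 14 15 16 17
G :  0  1  2  0  1  2  0  1  2  3  0  1  2  0  1  2  0  1
G_B(17) = 1.
Pile C, S = {3, 4}:
n :  0  1  2  3  4  5  6  7  8  9 10 11 12 13 14 15 16 17 18 19
G :  0  0  0  1  1  1  2  0  0  0  1  1  1  2  0  0  0  1  1  1
G_C(19) = 1.
Combined Grundy value = 1 ⊕ 1 ⊕ 1 = 1.

1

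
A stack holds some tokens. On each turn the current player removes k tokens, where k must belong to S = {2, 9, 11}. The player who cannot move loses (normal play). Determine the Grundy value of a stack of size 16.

G(0) = 0
G(1) = mex{} = 0
G(2) = mex{0} = 1
G(3) = mex{0} = 1
G(4) = mex{1} = 0
G(5) = mex{1} = 0
G(6) = mex{0} = 1
G(7) = mex{0} = 1
G(8) = mex{1} = 0
G(9) = mex{1,0} = 2
G(10) = mex{0,0} = 1
G(11) = mex{2,1,0} = 3
G(12) = mex{1,1,0} = 2
G(13) = mex{3,0,1} = 2
G(14) = mex{2,0,1} = 3
G(15) = mex{2,1,0} = 3
G(16) = mex{3,1,0} = 2

2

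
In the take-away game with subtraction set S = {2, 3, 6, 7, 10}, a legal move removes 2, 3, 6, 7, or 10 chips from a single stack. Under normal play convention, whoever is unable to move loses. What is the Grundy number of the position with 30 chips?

n :  0  1  2  3  4  5  6  7  8  9 10 11 12 13 14 15 16 17 18 19 20 21 22 23 24 25 26 27 28 29 30
G :  0  0  1  1  2  0  3  1  2  0  3  1  2  0  0  1  1  2  0  3  1  2  0  3  1  2  0  0  1  1  2

2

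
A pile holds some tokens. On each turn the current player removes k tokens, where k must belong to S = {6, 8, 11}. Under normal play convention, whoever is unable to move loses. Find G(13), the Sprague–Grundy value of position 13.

2

G(0) = 0
G(1) = mex{} = 0
G(2) = mex{} = 0
G(3) = mex{} = 0
G(4) = mex{} = 0
G(5) = mex{} = 0
G(6) = mex{0} = 1
G(7) = mex{0} = 1
G(8) = mex{0,0} = 1
G(9) = mex{0,0} = 1
G(10) = mex{0,0} = 1
G(11) = mex{0,0,0} = 1
G(12) = mex{1,0,0} = 2
G(13) = mex{1,0,0} = 2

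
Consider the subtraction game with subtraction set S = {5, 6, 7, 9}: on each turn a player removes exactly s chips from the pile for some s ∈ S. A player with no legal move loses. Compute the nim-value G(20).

n :  0  1  2  3  4  5  6  7  8  9 10 11 12 13 14 15 16 17 18 19 20
G :  0  0  0  0  0  1  1  1  1  1  2  2  2  2  0  0  0  0  0  1  1

1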